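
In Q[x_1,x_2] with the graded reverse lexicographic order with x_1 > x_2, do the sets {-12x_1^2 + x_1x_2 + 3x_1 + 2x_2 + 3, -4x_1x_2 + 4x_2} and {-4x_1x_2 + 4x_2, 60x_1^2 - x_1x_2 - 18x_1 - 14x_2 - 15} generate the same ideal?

Equality of ideals is decidable: compute both reduced Gröbner bases (unique for the ordering) and check whether they agree.
Buchberger on the first generating set:
f_1 = -12x_1^2 + x_1x_2 + 3x_1 + 2x_2 + 3, LT = x_1^2.
f_2 = -4x_1x_2 + 4x_2, LT = x_1x_2.

S(f_1,f_2): lcm = x_1^2x_2. S = -1/12x_1x_2^2 + 3/4x_1x_2 - 1/6x_2^2 - 1/4x_2.
  reduce S modulo (f_1, f_2):
  remainder -1/4x_2^2 + 1/2x_2 ≠ 0; add g_3 = -1/4x_2^2 + 1/2x_2 to the basis.

The other S-polynomials (S(f_1,g_3), S(f_2,g_3)) all reduce to 0 modulo the current basis, so we have a Gröbner basis.
Inter-reduce: drop elements whose leading term is divisible by another's, tail-reduce, and make monic.
Reduced Gröbner basis: {x_1^2 - 1/4x_1 - 1/4x_2 - 1/4, x_1x_2 - x_2, x_2^2 - 2x_2}.

Buchberger on the second generating set:
h_1 = -4x_1x_2 + 4x_2, LT = x_1x_2.
h_2 = 60x_1^2 - x_1x_2 - 18x_1 - 14x_2 - 15, LT = x_1^2.

S(h_1,h_2): lcm = x_1^2x_2. S = 1/60x_1x_2^2 - 7/10x_1x_2 + 7/30x_2^2 + 1/4x_2.
  reduce S modulo (h_1, h_2):
  remainder 1/4x_2^2 - 9/20x_2 ≠ 0; add k_3 = 1/4x_2^2 - 9/20x_2 to the basis.

The other S-polynomials (S(h_1,k_3), S(h_2,k_3)) all reduce to 0 modulo the current basis, so we have a Gröbner basis.
Inter-reduce: drop elements whose leading term is divisible by another's, tail-reduce, and make monic.
Reduced Gröbner basis: {x_1^2 - 3/10x_1 - 1/4x_2 - 1/4, x_1x_2 - x_2, x_2^2 - 9/5x_2}.

Since the reduced bases disagree, the two ideals are not the same.

No, the ideals differ.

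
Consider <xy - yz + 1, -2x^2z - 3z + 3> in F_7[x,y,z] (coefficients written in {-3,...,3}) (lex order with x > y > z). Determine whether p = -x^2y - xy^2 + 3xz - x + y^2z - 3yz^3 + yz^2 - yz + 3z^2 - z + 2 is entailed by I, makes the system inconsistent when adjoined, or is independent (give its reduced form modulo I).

Adjoining -x^2y - xy^2 + 3xz - x + y^2z - 3yz^3 + yz^2 - yz + 3z^2 - z + 2 makes the ideal the whole ring: the system is inconsistent.

First compute the reduced Gröbner basis of I by Buchberger's algorithm.
f_1 = xy - yz + 1, LT = xy.
f_2 = -2x^2z - 3z + 3, LT = x^2z.

S(f_1,f_2): lcm = x^2yz. S = -xyz^2 + xz + 2yz - 2y.
  leading term xyz^2: subtract (-z^2)·f_1 from -xyz^2 + xz + 2yz - 2y → xz - yz^3 + 2yz - 2y + z^2
  leading term xz: no divisor's leading term divides it; move xz to the remainder.
  leading term yz^3: no divisor's leading term divides it; move -yz^3 to the remainder.
  leading term yz: no divisor's leading term divides it; move 2yz to the remainder.
  leading term y: no divisor's leading term divides it; move -2y to the remainder.
  leading term z^2: no divisor's leading term divides it; move z^2 to the remainder.
  remainder xz - yz^3 + 2yz - 2y + z^2 ≠ 0; add h_3 = xz - yz^3 + 2yz - 2y + z^2 to the basis.

S(f_1,h_3): lcm = xyz. S = y^2z^3 - 2y^2z + 2y^2 - 2yz^2 + z.
  leading term y^2z^3: no divisor's leading term divides it; move y^2z^3 to the remainder.
  leading term y^2z: no divisor's leading term divides it; move -2y^2z to the remainder.
  leading term y^2: no divisor's leading term divides it; move 2y^2 to the remainder.
  leading term yz^2: no divisor's leading term divides it; move -2yz^2 to the remainder.
  leading term z: no divisor's leading term divides it; move z to the remainder.
  remainder y^2z^3 - 2y^2z + 2y^2 - 2yz^2 + z ≠ 0; add h_4 = y^2z^3 - 2y^2z + 2y^2 - 2yz^2 + z to the basis.

The other S-polynomials (S(f_2,h_3), S(f_1,h_4), S(f_2,h_4), S(h_3,h_4)) all reduce to 0 modulo the current basis, so we have a Gröbner basis.
Inter-reduce: drop elements whose leading term is divisible by another's, tail-reduce, and make monic.
Reduced Gröbner basis: {xy - yz + 1, xz - yz^3 + 2yz - 2y + z^2, y^2z^3 - 2y^2z + 2y^2 - 2yz^2 + z}.
Label its elements g_1 = xy - yz + 1, g_2 = xz - yz^3 + 2yz - 2y + z^2, g_3 = y^2z^3 - 2y^2z + 2y^2 - 2yz^2 + z.

Reduce p = -x^2y - xy^2 + 3xz - x + y^2z - 3yz^3 + yz^2 - yz + 3z^2 - z + 2 modulo G:
  leading term x^2y: subtract (-x)·g_1 from -x^2y - xy^2 + 3xz - x + y^2z - 3yz^3 + yz^2 - yz + 3z^2 - z + 2 → -xy^2 - xyz + 3xz + y^2z - 3yz^3 + yz^2 - yz + 3z^2 - z + 2
  leading term xy^2: subtract (-y)·g_1 from -xy^2 - xyz + 3xz + y^2z - 3yz^3 + yz^2 - yz + 3z^2 - z + 2 → -xyz + 3xz - 3yz^3 + yz^2 - yz + y + 3z^2 - z + 2
  leading term xyz: subtract (-z)·g_1 from -xyz + 3xz - 3yz^3 + yz^2 - yz + y + 3z^2 - z + 2 → 3xz - 3yz^3 - yz + y + 3z^2 + 2
  leading term xz: subtract (3)·g_2 from 3xz - 3yz^3 - yz + y + 3z^2 + 2 → 2
  leading term 1: no divisor's leading term divides it; move 2 to the remainder.
  normal form = 2.
The normal form is nonzero, so p ∉ I. Since p minus its normal form lies in I, I + (p) = I + (r) where r = 2; decide whether this ideal is the whole ring.
Here r = 2 is a nonzero constant, hence a unit: 1 ∈ I + (p), the Gröbner basis of I + (p) is {1}, and the enlarged system has no common solution — adjoining p is inconsistent.

The remainder on division by a Gröbner basis is unique — it is the normal form.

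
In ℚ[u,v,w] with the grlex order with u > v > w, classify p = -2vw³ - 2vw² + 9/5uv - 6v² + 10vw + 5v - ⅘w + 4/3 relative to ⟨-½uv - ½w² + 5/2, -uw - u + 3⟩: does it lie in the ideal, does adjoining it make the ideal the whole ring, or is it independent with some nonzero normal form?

-2vw³ - 2vw² + 9/5uv - 6v² + 10vw + 5v - ⅘w + 4/3 is independent of I; its normal form modulo I is -9/5w² - 5v - ⅘w + 31/3.

First compute the reduced Gröbner basis of I by Buchberger's algorithm.
f_1 = -½uv - ½w² + 5/2, LT = uv.
f_2 = -uw - u + 3, LT = uw.

S(f_1,f_2): lcm = uvw. S = w³ - uv + 3v - 5w.
  reduce S modulo (f_1, f_2):
  remainder w³ + w² + 3v - 5w - 5 ≠ 0; add h_3 = w³ + w² + 3v - 5w - 5 to the basis.

The other S-polynomials (S(f_1,h_3), S(f_2,h_3)) all reduce to 0 modulo the current basis, so we have a Gröbner basis.
Inter-reduce: drop elements whose leading term is divisible by another's, tail-reduce, and make monic.
Reduced Gröbner basis: {w³ + w² + 3v - 5w - 5, uv + w² - 5, uw + u - 3}.
Label its elements g_1 = w³ + w² + 3v - 5w - 5, g_2 = uv + w² - 5, g_3 = uw + u - 3.

Reduce p = -2vw³ - 2vw² + 9/5uv - 6v² + 10vw + 5v - ⅘w + 4/3 modulo G:
  leading term vw³: subtract (-2v)·g_1 from -2vw³ - 2vw² + 9/5uv - 6v² + 10vw + 5v - ⅘w + 4/3 → 9/5uv - 5v - ⅘w + 4/3
  leading term uv: subtract (9/5)·g_2 from 9/5uv - 5v - ⅘w + 4/3 → -9/5w² - 5v - ⅘w + 31/3
  leading term w²: no divisor's leading term divides it; move -9/5w² to the remainder.
  leading term v: no divisor's leading term divides it; move -5v to the remainder.
  leading term w: no divisor's leading term divides it; move -⅘w to the remainder.
  leading term 1: no divisor's leading term divides it; move 31/3 to the remainder.
  normal form = -9/5w² - 5v - ⅘w + 31/3.
The normal form is nonzero, so p ∉ I. Since p minus its normal form lies in I, I + (p) = I + (r) where r = -9/5w² - 5v - ⅘w + 31/3; decide whether this ideal is the whole ring.
Run Buchberger on G together with r (pairs among the g_i already reduce to 0 since G is a Gröbner basis):
g_1 = w³ + w² + 3v - 5w - 5, LT = w³.
g_2 = uv + w² - 5, LT = uv.
g_3 = uw + u - 3, LT = uw.
r = -9/5w² - 5v - ⅘w + 31/3, LT = w².

S(g_1,r): lcm = w³. S = -25/9vw + 5/9w² + 3v + 20/27w - 5.
  reduce S modulo (g_1, g_2, g_3, r):
  remainder -25/9vw + 118/81v + 40/81w - 440/243 ≠ 0; add m_5 = -25/9vw + 118/81v + 40/81w - 440/243 to the basis.

S(g_3,r): lcm = uw². S = -25/9uv + 5/9uw + 155/27u - 3w.
  reduce S modulo (g_1, g_2, g_3, r, m_5):
  remainder 140/27u - 625/81v - 343/81w + 905/243 ≠ 0; add m_6 = 140/27u - 625/81v - 343/81w + 905/243 to the basis.

S(g_1,m_5): lcm = vw³. S = 343/225vw² + 8/45w³ + 3v² - 5vw - 88/135w² - 5v.
  reduce S modulo (g_1, g_2, g_3, r, m_5, m_6):
  remainder -100/81v² + 1159604/455625v + 22624/91125w - 47264/273375 ≠ 0; add m_7 = -100/81v² + 1159604/455625v + 22624/91125w - 47264/273375 to the basis.

The other S-polynomials (S(g_1,g_2), S(g_1,g_3), S(g_2,g_3), S(g_2,r), S(g_2,m_5), S(g_3,m_5), S(r,m_5), S(g_1,m_6), S(g_2,m_6), S(g_3,m_6), S(r,m_6), S(m_5,m_6), S(g_1,m_7), S(g_2,m_7), S(g_3,m_7), S(r,m_7), S(m_5,m_7), S(m_6,m_7)) all reduce to 0 modulo the current basis, so we have a Gröbner basis.
Inter-reduce: drop elements whose leading term is divisible by another's, tail-reduce, and make monic.
Reduced Gröbner basis: {v² - 289901/140625v - 5656/28125w + 11816/84375, vw - 118/225v - 8/45w + 88/135, w² + 25/9v + 4/9w - 155/27, u - 125/84v - 49/60w + 181/252}.
The reduced Gröbner basis of I + (p) is {v² - 289901/140625v - 5656/28125w + 11816/84375, vw - 118/225v - 8/45w + 88/135, w² + 25/9v + 4/9w - 155/27, u - 125/84v - 49/60w + 181/252} ≠ {1}, a proper ideal, so the enlarged system stays consistent: p is independent of I, with normal form -9/5w² - 5v - ⅘w + 31/3.

Ideal membership is decidable via reduction modulo a Gröbner basis.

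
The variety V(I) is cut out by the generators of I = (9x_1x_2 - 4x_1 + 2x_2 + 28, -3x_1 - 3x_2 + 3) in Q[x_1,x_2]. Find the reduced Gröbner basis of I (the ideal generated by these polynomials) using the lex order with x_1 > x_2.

f_1 = 9x_1x_2 - 4x_1 + 2x_2 + 28, LT = x_1x_2.
f_2 = -3x_1 - 3x_2 + 3, LT = x_1.

S(f_1,f_2): lcm = x_1x_2. S = -4/9x_1 - x_2^2 + 11/9x_2 + 28/9.
  leading term x_1: subtract (4/27)·f_2 from -4/9x_1 - x_2^2 + 11/9x_2 + 28/9 → -x_2^2 + 5/3x_2 + 8/3
  leading term x_2^2: no divisor's leading term divides it; move -x_2^2 to the remainder.
  leading term x_2: no divisor's leading term divides it; move 5/3x_2 to the remainder.
  leading term 1: no divisor's leading term divides it; move 8/3 to the remainder.
  remainder -x_2^2 + 5/3x_2 + 8/3 ≠ 0; add g_3 = -x_2^2 + 5/3x_2 + 8/3 to the basis.

The other S-polynomials (S(f_1,g_3), S(f_2,g_3)) all reduce to 0 modulo the current basis, so we have a Gröbner basis.
Inter-reduce: drop elements whose leading term is divisible by another's, tail-reduce, and make monic.

G = {x_1 + x_2 - 1, x_2^2 - 5/3x_2 - 8/3}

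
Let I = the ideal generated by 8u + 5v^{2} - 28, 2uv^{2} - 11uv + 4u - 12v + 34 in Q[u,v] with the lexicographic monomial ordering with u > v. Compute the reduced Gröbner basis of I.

Buchberger's algorithm terminates because the ascending chain of leading-term ideals stabilizes.

f_1 = 8u + 5v^{2} - 28, LT = u.
f_2 = 2uv^{2} - 11uv + 4u - 12v + 34, LT = uv^{2}.

S(f_1,f_2): lcm = uv^{2}. S = \tfrac{11}{2}uv - 2u + \tfrac{5}{8}v^{4} - \tfrac{7}{2}v^{2} + 6v - 17.
  leading term uv: subtract (\tfrac{11}{16}v)·f_1 from \tfrac{11}{2}uv - 2u + \tfrac{5}{8}v^{4} - \tfrac{7}{2}v^{2} + 6v - 17 → -2u + \tfrac{5}{8}v^{4} - \tfrac{55}{16}v^{3} - \tfrac{7}{2}v^{2} + \tfrac{101}{4}v - 17
  leading term u: subtract (-\tfrac{1}{4})·f_1 from -2u + \tfrac{5}{8}v^{4} - \tfrac{55}{16}v^{3} - \tfrac{7}{2}v^{2} + \tfrac{101}{4}v - 17 → \tfrac{5}{8}v^{4} - \tfrac{55}{16}v^{3} - \tfrac{9}{4}v^{2} + \tfrac{101}{4}v - 24
  leading term v^{4}: no divisor's leading term divides it; move \tfrac{5}{8}v^{4} to the remainder.
  leading term v^{3}: no divisor's leading term divides it; move -\tfrac{55}{16}v^{3} to the remainder.
  leading term v^{2}: no divisor's leading term divides it; move -\tfrac{9}{4}v^{2} to the remainder.
  leading term v: no divisor's leading term divides it; move \tfrac{101}{4}v to the remainder.
  leading term 1: no divisor's leading term divides it; move -24 to the remainder.
  remainder \tfrac{5}{8}v^{4} - \tfrac{55}{16}v^{3} - \tfrac{9}{4}v^{2} + \tfrac{101}{4}v - 24 ≠ 0; add g_3 = \tfrac{5}{8}v^{4} - \tfrac{55}{16}v^{3} - \tfrac{9}{4}v^{2} + \tfrac{101}{4}v - 24 to the basis.

The other S-polynomials (S(f_1,g_3), S(f_2,g_3)) all reduce to 0 modulo the current basis, so we have a Gröbner basis.
Inter-reduce: drop elements whose leading term is divisible by another's, tail-reduce, and make monic.

G = {u + \tfrac{5}{8}v^{2} - \tfrac{7}{2}, v^{4} - \tfrac{11}{2}v^{3} - \tfrac{18}{5}v^{2} + \tfrac{202}{5}v - \tfrac{192}{5}}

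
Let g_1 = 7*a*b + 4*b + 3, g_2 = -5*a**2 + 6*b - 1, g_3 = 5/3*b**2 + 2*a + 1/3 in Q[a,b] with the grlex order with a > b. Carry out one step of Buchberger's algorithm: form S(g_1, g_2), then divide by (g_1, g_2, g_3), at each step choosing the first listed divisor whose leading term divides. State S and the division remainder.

lcm(LM(g_1), LM(g_2)) = a**2*b.
S = (lcm/LT(g_1))·g_1 − (lcm/LT(g_2))·g_2 = 4/7*a*b + 6/5*b**2 + 3/7*a - 1/5*b.
Reduce S modulo (g_1, g_2, g_3) in that order:
  leading term a*b: subtract (4/49)·g_1 from 4/7*a*b + 6/5*b**2 + 3/7*a - 1/5*b → 6/5*b**2 + 3/7*a - 129/245*b - 12/49
  leading term b**2: subtract (18/25)·g_3 from 6/5*b**2 + 3/7*a - 129/245*b - 12/49 → -177/175*a - 129/245*b - 594/1225
  leading term a: no divisor's leading term divides it; move -177/175*a to the remainder.
  leading term b: no divisor's leading term divides it; move -129/245*b to the remainder.
  leading term 1: no divisor's leading term divides it; move -594/1225 to the remainder.
The remainder -177/175*a - 129/245*b - 594/1225 is nonzero, so it would be added as the next basis element.
This is the inner loop of Buchberger's algorithm — each nonzero remainder becomes a new basis element.

S(g_1, g_2) = 4/7*a*b + 6/5*b**2 + 3/7*a - 1/5*b; remainder on division = -177/175*a - 129/245*b - 594/1225.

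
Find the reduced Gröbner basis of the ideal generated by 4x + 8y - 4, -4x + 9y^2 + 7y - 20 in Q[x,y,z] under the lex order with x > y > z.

G = {x + 2y - 1, y^2 + 5/3y - 8/3}

f_1 = 4x + 8y - 4, LT = x.
f_2 = -4x + 9y^2 + 7y - 20, LT = x.

S(f_1,f_2): lcm = x. S = 9/4y^2 + 15/4y - 6.
  leading term y^2: no divisor's leading term divides it; move 9/4y^2 to the remainder.
  leading term y: no divisor's leading term divides it; move 15/4y to the remainder.
  leading term 1: no divisor's leading term divides it; move -6 to the remainder.
  remainder 9/4y^2 + 15/4y - 6 ≠ 0; add g_3 = 9/4y^2 + 15/4y - 6 to the basis.

S(f_1,g_3): leading monomials are coprime, so the S-polynomial reduces to 0 (Buchberger's first criterion).
S(f_2,g_3): leading monomials are coprime, so the S-polynomial reduces to 0 (Buchberger's first criterion).
Every S-polynomial of the final basis reduces to 0, so we have a Gröbner basis.
Inter-reduce: drop elements whose leading term is divisible by another's, tail-reduce, and make monic.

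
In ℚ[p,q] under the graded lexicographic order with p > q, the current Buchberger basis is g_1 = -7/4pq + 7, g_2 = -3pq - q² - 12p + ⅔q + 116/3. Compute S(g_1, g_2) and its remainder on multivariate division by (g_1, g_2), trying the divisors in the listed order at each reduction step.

lcm(LM(g_1), LM(g_2)) = pq.
S = (lcm/LT(g_1))·g_1 − (lcm/LT(g_2))·g_2 = -⅓q² - 4p + 2/9q + 80/9.
Reduce S modulo (g_1, g_2) in that order:
  leading term q²: no divisor's leading term divides it; move -⅓q² to the remainder.
  leading term p: no divisor's leading term divides it; move -4p to the remainder.
  leading term q: no divisor's leading term divides it; move 2/9q to the remainder.
  leading term 1: no divisor's leading term divides it; move 80/9 to the remainder.
The remainder -⅓q² - 4p + 2/9q + 80/9 is nonzero, so it would be added as the next basis element.

S(g_1, g_2) = -⅓q² - 4p + 2/9q + 80/9; remainder on division = -⅓q² - 4p + 2/9q + 80/9.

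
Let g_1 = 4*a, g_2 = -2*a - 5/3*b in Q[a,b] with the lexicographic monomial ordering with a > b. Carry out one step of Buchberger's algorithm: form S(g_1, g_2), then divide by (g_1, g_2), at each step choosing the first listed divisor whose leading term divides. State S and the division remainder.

lcm(LM(g_1), LM(g_2)) = a.
S = (lcm/LT(g_1))·g_1 − (lcm/LT(g_2))·g_2 = -5/6*b.
Reduce S modulo (g_1, g_2) in that order:
  leading term b: no divisor's leading term divides it; move -5/6*b to the remainder.
The remainder -5/6*b is nonzero, so it would be added as the next basis element.
This is the inner loop of Buchberger's algorithm — each nonzero remainder becomes a new basis element.

S(g_1, g_2) = -5/6*b; remainder on division = -5/6*b.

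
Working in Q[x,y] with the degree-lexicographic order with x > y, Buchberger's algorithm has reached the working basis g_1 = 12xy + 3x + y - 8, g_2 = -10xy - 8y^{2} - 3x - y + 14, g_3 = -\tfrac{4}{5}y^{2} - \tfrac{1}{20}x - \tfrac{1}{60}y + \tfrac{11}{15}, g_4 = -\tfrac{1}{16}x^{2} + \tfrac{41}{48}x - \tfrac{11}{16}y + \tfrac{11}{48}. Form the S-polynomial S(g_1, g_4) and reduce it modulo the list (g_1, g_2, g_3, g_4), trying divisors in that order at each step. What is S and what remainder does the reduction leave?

lcm(LM(g_1), LM(g_4)) = x^{2}y.
S = (lcm/LT(g_1))·g_1 − (lcm/LT(g_4))·g_4 = \tfrac{1}{4}x^{2} + \tfrac{55}{4}xy - 11y^{2} - \tfrac{2}{3}x + \tfrac{11}{3}y.
Reduce S modulo (g_1, g_2, g_3, g_4) in that order:
  leading term x^{2}: subtract (-4)·g_4 from \tfrac{1}{4}x^{2} + \tfrac{55}{4}xy - 11y^{2} - \tfrac{2}{3}x + \tfrac{11}{3}y → \tfrac{55}{4}xy - 11y^{2} + \tfrac{11}{4}x + \tfrac{11}{12}y + \tfrac{11}{12}
  leading term xy: subtract (\tfrac{55}{48})·g_1 from \tfrac{55}{4}xy - 11y^{2} + \tfrac{11}{4}x + \tfrac{11}{12}y + \tfrac{11}{12} → -11y^{2} - \tfrac{11}{16}x - \tfrac{11}{48}y + \tfrac{121}{12}
  leading term y^{2}: subtract (\tfrac{55}{4})·g_3 from -11y^{2} - \tfrac{11}{16}x - \tfrac{11}{48}y + \tfrac{121}{12} → 0
The remainder is 0, so this S-polynomial contributes no new basis element.
This is the inner loop of Buchberger's algorithm — each nonzero remainder becomes a new basis element.

S(g_1, g_4) = \tfrac{1}{4}x^{2} + \tfrac{55}{4}xy - 11y^{2} - \tfrac{2}{3}x + \tfrac{11}{3}y; remainder on division = 0.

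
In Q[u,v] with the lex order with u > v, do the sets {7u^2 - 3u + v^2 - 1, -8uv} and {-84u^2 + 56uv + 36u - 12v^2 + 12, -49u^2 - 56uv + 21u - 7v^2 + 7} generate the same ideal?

Two ideals are equal iff their reduced Gröbner bases coincide (the reduced basis is unique for a fixed ordering).
Buchberger on the first generating set:
f_1 = 7u^2 - 3u + v^2 - 1, LT = u^2.
f_2 = -8uv, LT = uv.

S(f_1,f_2): lcm = u^2v. S = -3/7uv + 1/7v^3 - 1/7v.
  leading term uv: subtract (3/56)·f_2 from -3/7uv + 1/7v^3 - 1/7v → 1/7v^3 - 1/7v
  leading term v^3: no divisor's leading term divides it; move 1/7v^3 to the remainder.
  leading term v: no divisor's leading term divides it; move -1/7v to the remainder.
  remainder 1/7v^3 - 1/7v ≠ 0; add g_3 = 1/7v^3 - 1/7v to the basis.

The other S-polynomials (S(f_1,g_3), S(f_2,g_3)) all reduce to 0 modulo the current basis, so we have a Gröbner basis.
Inter-reduce: drop elements whose leading term is divisible by another's, tail-reduce, and make monic.
Reduced Gröbner basis: {u^2 - 3/7u + 1/7v^2 - 1/7, uv, v^3 - v}.

Buchberger on the second generating set:
h_1 = -84u^2 + 56uv + 36u - 12v^2 + 12, LT = u^2.
h_2 = -49u^2 - 56uv + 21u - 7v^2 + 7, LT = u^2.

S(h_1,h_2): lcm = u^2. S = -38/21uv.
  leading term uv: no divisor's leading term divides it; move -38/21uv to the remainder.
  remainder -38/21uv ≠ 0; add k_3 = -38/21uv to the basis.

S(h_1,k_3): lcm = u^2v. S = -2/3uv^2 - 3/7uv + 1/7v^3 - 1/7v.
  leading term uv^2: subtract (7/19v)·k_3 from -2/3uv^2 - 3/7uv + 1/7v^3 - 1/7v → -3/7uv + 1/7v^3 - 1/7v
  leading term uv: subtract (9/38)·k_3 from -3/7uv + 1/7v^3 - 1/7v → 1/7v^3 - 1/7v
  leading term v^3: no divisor's leading term divides it; move 1/7v^3 to the remainder.
  leading term v: no divisor's leading term divides it; move -1/7v to the remainder.
  remainder 1/7v^3 - 1/7v ≠ 0; add k_4 = 1/7v^3 - 1/7v to the basis.

The other S-polynomials (S(h_2,k_3), S(h_1,k_4), S(h_2,k_4), S(k_3,k_4)) all reduce to 0 modulo the current basis, so we have a Gröbner basis.
Inter-reduce: drop elements whose leading term is divisible by another's, tail-reduce, and make monic.
Reduced Gröbner basis: {u^2 - 3/7u + 1/7v^2 - 1/7, uv, v^3 - v}.

Same reduced basis, so the two generating sets span the same ideal.

Yes, the ideals are equal.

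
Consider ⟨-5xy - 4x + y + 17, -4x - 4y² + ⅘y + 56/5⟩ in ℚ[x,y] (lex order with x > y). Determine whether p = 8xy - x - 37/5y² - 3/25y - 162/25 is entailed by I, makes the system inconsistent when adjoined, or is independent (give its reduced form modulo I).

First compute the reduced Gröbner basis of I by Buchberger's algorithm.
f_1 = -5xy - 4x + y + 17, LT = xy.
f_2 = -4x - 4y² + ⅘y + 56/5, LT = x.

S(f_1,f_2): lcm = xy. S = ⅘x - y³ + ⅕y² + 13/5y - 17/5.
  leading term x: subtract (-⅕)·f_2 from ⅘x - y³ + ⅕y² + 13/5y - 17/5 → -y³ - ⅗y² + 69/25y - 29/25
  leading term y³: no divisor's leading term divides it; move -y³ to the remainder.
  leading term y²: no divisor's leading term divides it; move -⅗y² to the remainder.
  leading term y: no divisor's leading term divides it; move 69/25y to the remainder.
  leading term 1: no divisor's leading term divides it; move -29/25 to the remainder.
  remainder -y³ - ⅗y² + 69/25y - 29/25 ≠ 0; add h_3 = -y³ - ⅗y² + 69/25y - 29/25 to the basis.

The other S-polynomials (S(f_1,h_3), S(f_2,h_3)) all reduce to 0 modulo the current basis, so we have a Gröbner basis.
Inter-reduce: drop elements whose leading term is divisible by another's, tail-reduce, and make monic.
Reduced Gröbner basis: {x + y² - ⅕y - 14/5, y³ + ⅗y² - 69/25y + 29/25}.
Label its elements g_1 = x + y² - ⅕y - 14/5, g_2 = y³ + ⅗y² - 69/25y + 29/25.

Reduce p = 8xy - x - 37/5y² - 3/25y - 162/25 modulo G:
  leading term xy: subtract (8y)·g_1 from 8xy - x - 37/5y² - 3/25y - 162/25 → -x - 8y³ - 29/5y² + 557/25y - 162/25
  leading term x: subtract (-1)·g_1 from -x - 8y³ - 29/5y² + 557/25y - 162/25 → -8y³ - 24/5y² + 552/25y - 232/25
  leading term y³: subtract (-8)·g_2 from -8y³ - 24/5y² + 552/25y - 232/25 → 0
  normal form = 0.
Since the normal form is 0, p ∈ I.

8xy - x - 37/5y² - 3/25y - 162/25 lies in I (it reduces to 0).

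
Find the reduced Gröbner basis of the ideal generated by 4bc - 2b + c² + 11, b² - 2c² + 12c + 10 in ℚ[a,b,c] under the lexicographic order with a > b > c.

G = {b + 31/45c³ - 139/30c² - 5/3c + 149/90, c⁴ - 224/31c³ + 18/31c² + 112/31c - 161/31}

Buchberger's algorithm terminates because the ascending chain of leading-term ideals stabilizes.

f_1 = 4bc - 2b + c² + 11, LT = bc.
f_2 = b² - 2c² + 12c + 10, LT = b².

S(f_1,f_2): lcm = b²c. S = -½b² + ¼bc² + 11/4b + 2c³ - 12c² - 10c.
  leading term b²: subtract (-½)·f_2 from -½b² + ¼bc² + 11/4b + 2c³ - 12c² - 10c → ¼bc² + 11/4b + 2c³ - 13c² - 4c + 5
  leading term bc²: subtract (1/16c)·f_1 from ¼bc² + 11/4b + 2c³ - 13c² - 4c + 5 → ⅛bc + 11/4b + 31/16c³ - 13c² - 75/16c + 5
  leading term bc: subtract (1/32)·f_1 from ⅛bc + 11/4b + 31/16c³ - 13c² - 75/16c + 5 → 45/16b + 31/16c³ - 417/32c² - 75/16c + 149/32
  leading term b: no divisor's leading term divides it; move 45/16b to the remainder.
  leading term c³: no divisor's leading term divides it; move 31/16c³ to the remainder.
  leading term c²: no divisor's leading term divides it; move -417/32c² to the remainder.
  leading term c: no divisor's leading term divides it; move -75/16c to the remainder.
  leading term 1: no divisor's leading term divides it; move 149/32 to the remainder.
  remainder 45/16b + 31/16c³ - 417/32c² - 75/16c + 149/32 ≠ 0; add g_3 = 45/16b + 31/16c³ - 417/32c² - 75/16c + 149/32 to the basis.

S(f_1,g_3): lcm = bc. S = -½b - 31/45c⁴ + 139/30c³ + 23/12c² - 149/90c + 11/4.
  leading term b: subtract (-8/45)·g_3 from -½b - 31/45c⁴ + 139/30c³ + 23/12c² - 149/90c + 11/4 → -31/45c⁴ + 224/45c³ - ⅖c² - 112/45c + 161/45
  leading term c⁴: no divisor's leading term divides it; move -31/45c⁴ to the remainder.
  leading term c³: no divisor's leading term divides it; move 224/45c³ to the remainder.
  leading term c²: no divisor's leading term divides it; move -⅖c² to the remainder.
  leading term c: no divisor's leading term divides it; move -112/45c to the remainder.
  leading term 1: no divisor's leading term divides it; move 161/45 to the remainder.
  remainder -31/45c⁴ + 224/45c³ - ⅖c² - 112/45c + 161/45 ≠ 0; add g_4 = -31/45c⁴ + 224/45c³ - ⅖c² - 112/45c + 161/45 to the basis.

The other S-polynomials (S(f_2,g_3), S(f_1,g_4), S(f_2,g_4), S(g_3,g_4)) all reduce to 0 modulo the current basis, so we have a Gröbner basis.
Inter-reduce: drop elements whose leading term is divisible by another's, tail-reduce, and make monic.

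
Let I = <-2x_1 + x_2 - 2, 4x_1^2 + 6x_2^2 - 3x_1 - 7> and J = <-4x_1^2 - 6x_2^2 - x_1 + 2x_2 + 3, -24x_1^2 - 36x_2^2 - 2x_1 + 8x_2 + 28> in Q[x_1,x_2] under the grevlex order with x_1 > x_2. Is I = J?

No, the ideals differ.

Since reduced Gröbner bases are canonical representatives of ideals under a given ordering, it suffices to compute and compare them.
Buchberger on the first generating set:
f_1 = -2x_1 + x_2 - 2, LT = x_1.
f_2 = 4x_1^2 + 6x_2^2 - 3x_1 - 7, LT = x_1^2.

S(f_1,f_2): lcm = x_1^2. S = -1/2x_1x_2 - 3/2x_2^2 + 7/4x_1 + 7/4.
  leading term x_1x_2: subtract (1/4x_2)·f_1 from -1/2x_1x_2 - 3/2x_2^2 + 7/4x_1 + 7/4 → -7/4x_2^2 + 7/4x_1 + 1/2x_2 + 7/4
  leading term x_2^2: no divisor's leading term divides it; move -7/4x_2^2 to the remainder.
  leading term x_1: subtract (-7/8)·f_1 from 7/4x_1 + 1/2x_2 + 7/4 → 11/8x_2
  leading term x_2: no divisor's leading term divides it; move 11/8x_2 to the remainder.
  remainder -7/4x_2^2 + 11/8x_2 ≠ 0; add g_3 = -7/4x_2^2 + 11/8x_2 to the basis.

The other S-polynomials (S(f_1,g_3), S(f_2,g_3)) all reduce to 0 modulo the current basis, so we have a Gröbner basis.
Inter-reduce: drop elements whose leading term is divisible by another's, tail-reduce, and make monic.
Reduced Gröbner basis: {x_2^2 - 11/14x_2, x_1 - 1/2x_2 + 1}.

Buchberger on the second generating set:
h_1 = -4x_1^2 - 6x_2^2 - x_1 + 2x_2 + 3, LT = x_1^2.
h_2 = -24x_1^2 - 36x_2^2 - 2x_1 + 8x_2 + 28, LT = x_1^2.

S(h_1,h_2): lcm = x_1^2. S = 1/6x_1 - 1/6x_2 + 5/12.
  leading term x_1: no divisor's leading term divides it; move 1/6x_1 to the remainder.
  leading term x_2: no divisor's leading term divides it; move -1/6x_2 to the remainder.
  leading term 1: no divisor's leading term divides it; move 5/12 to the remainder.
  remainder 1/6x_1 - 1/6x_2 + 5/12 ≠ 0; add k_3 = 1/6x_1 - 1/6x_2 + 5/12 to the basis.

S(h_1,k_3): lcm = x_1^2. S = x_1x_2 + 3/2x_2^2 - 9/4x_1 - 1/2x_2 - 3/4.
  leading term x_1x_2: subtract (6x_2)·k_3 from x_1x_2 + 3/2x_2^2 - 9/4x_1 - 1/2x_2 - 3/4 → 5/2x_2^2 - 9/4x_1 - 3x_2 - 3/4
  leading term x_2^2: no divisor's leading term divides it; move 5/2x_2^2 to the remainder.
  leading term x_1: subtract (-27/2)·k_3 from -9/4x_1 - 3x_2 - 3/4 → -21/4x_2 + 39/8
  leading term x_2: no divisor's leading term divides it; move -21/4x_2 to the remainder.
  leading term 1: no divisor's leading term divides it; move 39/8 to the remainder.
  remainder 5/2x_2^2 - 21/4x_2 + 39/8 ≠ 0; add k_4 = 5/2x_2^2 - 21/4x_2 + 39/8 to the basis.

The other S-polynomials (S(h_2,k_3), S(h_1,k_4), S(h_2,k_4), S(k_3,k_4)) all reduce to 0 modulo the current basis, so we have a Gröbner basis.
Inter-reduce: drop elements whose leading term is divisible by another's, tail-reduce, and make monic.
Reduced Gröbner basis: {x_2^2 - 21/10x_2 + 39/20, x_1 - x_2 + 5/2}.

Since the reduced bases disagree, the two ideals are not the same.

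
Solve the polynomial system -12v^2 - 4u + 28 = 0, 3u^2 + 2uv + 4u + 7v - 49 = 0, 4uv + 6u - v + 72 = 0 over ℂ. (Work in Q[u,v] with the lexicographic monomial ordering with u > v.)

{(-5, 2)}

Compute a lex Gröbner basis by Buchberger's algorithm.
f_1 = -4u - 12v^2 + 28, LT = u.
f_2 = 3u^2 + 2uv + 4u + 7v - 49, LT = u^2.
f_3 = 4uv + 6u - v + 72, LT = uv.

S(f_1,f_2): lcm = u^2. S = 3uv^2 - 2/3uv - 25/3u - 7/3v + 49/3.
  reduce S modulo (f_1, f_2, f_3):
  remainder -9v^4 + 2v^3 + 46v^2 - 7v - 42 ≠ 0; add h_4 = -9v^4 + 2v^3 + 46v^2 - 7v - 42 to the basis.

S(f_1,f_3): lcm = uv. S = -3/2u + 3v^3 - 27/4v - 18.
  reduce S modulo (f_1, f_2, f_3, h_4):
  remainder 3v^3 + 9/2v^2 - 27/4v - 57/2 ≠ 0; add h_5 = 3v^3 + 9/2v^2 - 27/4v - 57/2 to the basis.

S(f_2,f_3): lcm = u^2v. S = -3/2u^2 + 2/3uv^2 + 19/12uv - 18u + 7/3v^2 - 49/3v.
  reduce S modulo (f_1, f_2, f_3, h_4, h_5):
  remainder 4109/72v^2 - 1675/144v - 14761/72 ≠ 0; add h_6 = 4109/72v^2 - 1675/144v - 14761/72 to the basis.

S(f_3,h_4): lcm = uv^4. S = 31/18uv^3 + 46/9uv^2 - 7/9uv - 14/3u - 1/4v^4 + 18v^3.
  reduce S modulo (f_1, f_2, f_3, h_4, h_5, h_6):
  remainder 69537/2348v - 69537/1174 ≠ 0; add h_7 = 69537/2348v - 69537/1174 to the basis.

The other S-polynomials (S(f_1,h_4), S(f_2,h_4), S(f_1,h_5), S(f_2,h_5), S(f_3,h_5), S(h_4,h_5), S(f_1,h_6), S(f_2,h_6), S(f_3,h_6), S(h_4,h_6), S(h_5,h_6), S(f_1,h_7), S(f_2,h_7), S(f_3,h_7), S(h_4,h_7), S(h_5,h_7), S(h_6,h_7)) all reduce to 0 modulo the current basis, so we have a Gröbner basis.
Inter-reduce: drop elements whose leading term is divisible by another's, tail-reduce, and make monic.
Reduced Gröbner basis: {u + 5, v - 2}.

From the last basis element, v - 2 = 0, so v takes values in {2}. Each choice, substituted upward through the basis, yields the corresponding point(s) of the solution set.
  v = 2: the earlier basis element becomes u + 5 = 0, giving u = -5 — point (-5, 2).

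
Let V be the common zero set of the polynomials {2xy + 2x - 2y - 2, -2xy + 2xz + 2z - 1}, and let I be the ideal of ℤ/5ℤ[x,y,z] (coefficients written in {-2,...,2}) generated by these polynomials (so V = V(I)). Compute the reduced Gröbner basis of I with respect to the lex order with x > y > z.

f_1 = 2xy + 2x - 2y - 2, LT = xy.
f_2 = -2xy + 2xz + 2z - 1, LT = xy.

S(f_1,f_2): lcm = xy. S = xz + x - y + z + 1.
  leading term xz: no divisor's leading term divides it; move xz to the remainder.
  leading term x: no divisor's leading term divides it; move x to the remainder.
  leading term y: no divisor's leading term divides it; move -y to the remainder.
  leading term z: no divisor's leading term divides it; move z to the remainder.
  leading term 1: no divisor's leading term divides it; move 1 to the remainder.
  remainder xz + x - y + z + 1 ≠ 0; add g_3 = xz + x - y + z + 1 to the basis.

S(f_1,g_3): lcm = xyz. S = -xy + xz + y² - 2yz - y - z.
  leading term xy: subtract (2)·f_1 from -xy + xz + y² - 2yz - y - z → xz + x + y² - 2yz - 2y - z - 1
  leading term xz: subtract (1)·g_3 from xz + x + y² - 2yz - 2y - z - 1 → y² - 2yz - y - 2z - 2
  leading term y²: no divisor's leading term divides it; move y² to the remainder.
  leading term yz: no divisor's leading term divides it; move -2yz to the remainder.
  leading term y: no divisor's leading term divides it; move -y to the remainder.
  leading term z: no divisor's leading term divides it; move -2z to the remainder.
  leading term 1: no divisor's leading term divides it; move -2 to the remainder.
  remainder y² - 2yz - y - 2z - 2 ≠ 0; add g_4 = y² - 2yz - y - 2z - 2 to the basis.

The other S-polynomials (S(f_2,g_3), S(f_1,g_4), S(f_2,g_4), S(g_3,g_4)) all reduce to 0 modulo the current basis, so we have a Gröbner basis.
Inter-reduce: drop elements whose leading term is divisible by another's, tail-reduce, and make monic.

G = {xy + x - y - 1, xz + x - y + z + 1, y² - 2yz - y - 2z - 2}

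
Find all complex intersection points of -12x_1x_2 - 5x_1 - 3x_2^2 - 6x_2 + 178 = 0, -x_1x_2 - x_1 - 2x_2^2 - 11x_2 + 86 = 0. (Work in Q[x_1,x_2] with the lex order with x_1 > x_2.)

{(2, 4), (383/6 - 13*sqrt(853)/6, -31/6 - sqrt(853)/6), (13*sqrt(853)/6 + 383/6, -31/6 + sqrt(853)/6)}

Compute a lex Gröbner basis by Buchberger's algorithm.
f_1 = -12x_1x_2 - 5x_1 - 3x_2^2 - 6x_2 + 178, LT = x_1x_2.
f_2 = -x_1x_2 - x_1 - 2x_2^2 - 11x_2 + 86, LT = x_1x_2.

S(f_1,f_2): lcm = x_1x_2. S = -7/12x_1 - 7/4x_2^2 - 21/2x_2 + 427/6.
  leading term x_1: no divisor's leading term divides it; move -7/12x_1 to the remainder.
  leading term x_2^2: no divisor's leading term divides it; move -7/4x_2^2 to the remainder.
  leading term x_2: no divisor's leading term divides it; move -21/2x_2 to the remainder.
  leading term 1: no divisor's leading term divides it; move 427/6 to the remainder.
  remainder -7/12x_1 - 7/4x_2^2 - 21/2x_2 + 427/6 ≠ 0; add h_3 = -7/12x_1 - 7/4x_2^2 - 21/2x_2 + 427/6 to the basis.

S(f_1,h_3): lcm = x_1x_2. S = 5/12x_1 - 3x_2^3 - 71/4x_2^2 + 245/2x_2 - 89/6.
  leading term x_1: subtract (-5/7)·h_3 from 5/12x_1 - 3x_2^3 - 71/4x_2^2 + 245/2x_2 - 89/6 → -3x_2^3 - 19x_2^2 + 115x_2 + 36
  leading term x_2^3: no divisor's leading term divides it; move -3x_2^3 to the remainder.
  leading term x_2^2: no divisor's leading term divides it; move -19x_2^2 to the remainder.
  leading term x_2: no divisor's leading term divides it; move 115x_2 to the remainder.
  leading term 1: no divisor's leading term divides it; move 36 to the remainder.
  remainder -3x_2^3 - 19x_2^2 + 115x_2 + 36 ≠ 0; add h_4 = -3x_2^3 - 19x_2^2 + 115x_2 + 36 to the basis.

The other S-polynomials (S(f_2,h_3), S(f_1,h_4), S(f_2,h_4), S(h_3,h_4)) all reduce to 0 modulo the current basis, so we have a Gröbner basis.
Inter-reduce: drop elements whose leading term is divisible by another's, tail-reduce, and make monic.
Reduced Gröbner basis: {x_1 + 3x_2^2 + 18x_2 - 122, x_2^3 + 19/3x_2^2 - 115/3x_2 - 12}.

From the last basis element, x_2^3 + 19/3x_2^2 - 115/3x_2 - 12 = 0, so x_2 takes values in {4, -31/6 - sqrt(853)/6, -31/6 + sqrt(853)/6}. Each choice, substituted upward through the basis, yields the corresponding point(s) of the solution set.
  x_2 = 4: the earlier basis element becomes x_1 - 2 = 0, giving x_1 = 2 — point (2, 4).
  x_2 = -31/6 - sqrt(853)/6: the earlier basis element becomes x_1 - 383/6 + 13*sqrt(853)/6 = 0, giving x_1 = 383/6 - 13*sqrt(853)/6 — point (383/6 - 13*sqrt(853)/6, -31/6 - sqrt(853)/6).
  x_2 = -31/6 + sqrt(853)/6: the earlier basis element becomes x_1 - 383/6 - 13*sqrt(853)/6 = 0, giving x_1 = 13*sqrt(853)/6 + 383/6 — point (13*sqrt(853)/6 + 383/6, -31/6 + sqrt(853)/6).
Each listed point satisfies every original equation (direct substitution).
This is the nonlinear analogue of row-reducing a linear system.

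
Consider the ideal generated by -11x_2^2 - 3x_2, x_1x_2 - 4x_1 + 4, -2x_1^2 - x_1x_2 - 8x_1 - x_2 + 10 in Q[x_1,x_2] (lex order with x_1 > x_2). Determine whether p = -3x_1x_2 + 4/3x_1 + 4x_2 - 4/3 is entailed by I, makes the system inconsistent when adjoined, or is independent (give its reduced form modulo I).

First compute the reduced Gröbner basis of I by Buchberger's algorithm.
f_1 = -11x_2^2 - 3x_2, LT = x_2^2.
f_2 = x_1x_2 - 4x_1 + 4, LT = x_1x_2.
f_3 = -2x_1^2 - x_1x_2 - 8x_1 - x_2 + 10, LT = x_1^2.

S(f_1,f_2): lcm = x_1x_2^2. S = 47/11x_1x_2 - 4x_2.
  reduce S modulo (f_1, f_2, f_3):
  remainder 188/11x_1 - 4x_2 - 188/11 ≠ 0; add h_4 = 188/11x_1 - 4x_2 - 188/11 to the basis.

S(f_2,f_3): lcm = x_1^2x_2. S = -4x_1^2 - 1/2x_1x_2^2 - 4x_1x_2 + 4x_1 - 1/2x_2^2 + 5x_2.
  reduce S modulo (f_1, f_2, f_3, h_4):
  remainder 10415/1034x_2 ≠ 0; add h_5 = 10415/1034x_2 to the basis.

The other S-polynomials (S(f_1,f_3), S(f_1,h_4), S(f_2,h_4), S(f_3,h_4), S(f_1,h_5), S(f_2,h_5), S(f_3,h_5), S(h_4,h_5)) all reduce to 0 modulo the current basis, so we have a Gröbner basis.
Inter-reduce: drop elements whose leading term is divisible by another's, tail-reduce, and make monic.
Reduced Gröbner basis: {x_1 - 1, x_2}.
Label its elements g_1 = x_1 - 1, g_2 = x_2.

Reduce p = -3x_1x_2 + 4/3x_1 + 4x_2 - 4/3 modulo G:
  leading term x_1x_2: subtract (-3x_2)·g_1 from -3x_1x_2 + 4/3x_1 + 4x_2 - 4/3 → 4/3x_1 + x_2 - 4/3
  leading term x_1: subtract (4/3)·g_1 from 4/3x_1 + x_2 - 4/3 → x_2
  leading term x_2: subtract (1)·g_2 from x_2 → 0
  normal form = 0.
Since the normal form is 0, p ∈ I.

Ideal membership is decidable via reduction modulo a Gröbner basis.

-3x_1x_2 + 4/3x_1 + 4x_2 - 4/3 lies in I (it reduces to 0).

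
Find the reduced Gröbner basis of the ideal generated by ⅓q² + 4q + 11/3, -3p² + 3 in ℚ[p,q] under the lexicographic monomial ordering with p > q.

f_1 = ⅓q² + 4q + 11/3, LT = q².
f_2 = -3p² + 3, LT = p².

The S-polynomials (S(f_1,f_2)) all reduce to 0 modulo the current basis, so we have a Gröbner basis.

G = {p² - 1, q² + 12q + 11}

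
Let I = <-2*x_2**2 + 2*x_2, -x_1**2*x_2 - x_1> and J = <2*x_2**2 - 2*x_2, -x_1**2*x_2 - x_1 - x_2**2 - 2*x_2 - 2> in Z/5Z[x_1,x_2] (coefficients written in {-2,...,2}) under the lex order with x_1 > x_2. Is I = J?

Equality of ideals is decidable: compute both reduced Gröbner bases (unique for the ordering) and check whether they agree.
Buchberger on the first generating set:
f_1 = -2*x_2**2 + 2*x_2, LT = x_2**2.
f_2 = -x_1**2*x_2 - x_1, LT = x_1**2*x_2.

S(f_1,f_2): lcm = x_1**2*x_2**2. S = -x_1**2*x_2 - x_1*x_2.
  leading term x_1**2*x_2: subtract (1)·f_2 from -x_1**2*x_2 - x_1*x_2 → -x_1*x_2 + x_1
  leading term x_1*x_2: no divisor's leading term divides it; move -x_1*x_2 to the remainder.
  leading term x_1: no divisor's leading term divides it; move x_1 to the remainder.
  remainder -x_1*x_2 + x_1 ≠ 0; add g_3 = -x_1*x_2 + x_1 to the basis.

S(f_2,g_3): lcm = x_1**2*x_2. S = x_1**2 + x_1.
  leading term x_1**2: no divisor's leading term divides it; move x_1**2 to the remainder.
  leading term x_1: no divisor's leading term divides it; move x_1 to the remainder.
  remainder x_1**2 + x_1 ≠ 0; add g_4 = x_1**2 + x_1 to the basis.

The other S-polynomials (S(f_1,g_3), S(f_1,g_4), S(f_2,g_4), S(g_3,g_4)) all reduce to 0 modulo the current basis, so we have a Gröbner basis.
Inter-reduce: drop elements whose leading term is divisible by another's, tail-reduce, and make monic.
Reduced Gröbner basis: {x_1**2 + x_1, x_1*x_2 - x_1, x_2**2 - x_2}.

Buchberger on the second generating set:
h_1 = 2*x_2**2 - 2*x_2, LT = x_2**2.
h_2 = -x_1**2*x_2 - x_1 - x_2**2 - 2*x_2 - 2, LT = x_1**2*x_2.

S(h_1,h_2): lcm = x_1**2*x_2**2. S = -x_1**2*x_2 - x_1*x_2 - x_2**3 - 2*x_2**2 - 2*x_2.
  leading term x_1**2*x_2: subtract (1)·h_2 from -x_1**2*x_2 - x_1*x_2 - x_2**3 - 2*x_2**2 - 2*x_2 → -x_1*x_2 + x_1 - x_2**3 - x_2**2 + 2
  leading term x_1*x_2: no divisor's leading term divides it; move -x_1*x_2 to the remainder.
  leading term x_1: no divisor's leading term divides it; move x_1 to the remainder.
  leading term x_2**3: subtract (2*x_2)·h_1 from -x_2**3 - x_2**2 + 2 → -2*x_2**2 + 2
  leading term x_2**2: subtract (-1)·h_1 from -2*x_2**2 + 2 → -2*x_2 + 2
  leading term x_2: no divisor's leading term divides it; move -2*x_2 to the remainder.
  leading term 1: no divisor's leading term divides it; move 2 to the remainder.
  remainder -x_1*x_2 + x_1 - 2*x_2 + 2 ≠ 0; add k_3 = -x_1*x_2 + x_1 - 2*x_2 + 2 to the basis.

S(h_2,k_3): lcm = x_1**2*x_2. S = x_1**2 - 2*x_1*x_2 - 2*x_1 + x_2**2 + 2*x_2 + 2.
  leading term x_1**2: no divisor's leading term divides it; move x_1**2 to the remainder.
  leading term x_1*x_2: subtract (2)·k_3 from -2*x_1*x_2 - 2*x_1 + x_2**2 + 2*x_2 + 2 → x_1 + x_2**2 + x_2 - 2
  leading term x_1: no divisor's leading term divides it; move x_1 to the remainder.
  leading term x_2**2: subtract (-2)·h_1 from x_2**2 + x_2 - 2 → 2*x_2 - 2
  leading term x_2: no divisor's leading term divides it; move 2*x_2 to the remainder.
  leading term 1: no divisor's leading term divides it; move -2 to the remainder.
  remainder x_1**2 + x_1 + 2*x_2 - 2 ≠ 0; add k_4 = x_1**2 + x_1 + 2*x_2 - 2 to the basis.

The other S-polynomials (S(h_1,k_3), S(h_1,k_4), S(h_2,k_4), S(k_3,k_4)) all reduce to 0 modulo the current basis, so we have a Gröbner basis.
Inter-reduce: drop elements whose leading term is divisible by another's, tail-reduce, and make monic.
Reduced Gröbner basis: {x_1**2 + x_1 + 2*x_2 - 2, x_1*x_2 - x_1 + 2*x_2 - 2, x_2**2 - x_2}.

The bases are distinct; the ideals are different.

No, the ideals differ.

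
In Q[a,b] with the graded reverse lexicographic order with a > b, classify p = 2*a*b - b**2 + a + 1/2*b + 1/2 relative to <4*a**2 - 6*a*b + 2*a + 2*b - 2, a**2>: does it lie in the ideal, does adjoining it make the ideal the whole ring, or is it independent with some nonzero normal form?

2*a*b - b**2 + a + 1/2*b + 1/2 lies in I (it reduces to 0).

First compute the reduced Gröbner basis of I by Buchberger's algorithm.
f_1 = 4*a**2 - 6*a*b + 2*a + 2*b - 2, LT = a**2.
f_2 = a**2, LT = a**2.

S(f_1,f_2): lcm = a**2. S = -3/2*a*b + 1/2*a + 1/2*b - 1/2.
  reduce S modulo (f_1, f_2):
  remainder -3/2*a*b + 1/2*a + 1/2*b - 1/2 ≠ 0; add h_3 = -3/2*a*b + 1/2*a + 1/2*b - 1/2 to the basis.

S(f_1,h_3): lcm = a**2*b. S = -3/2*a*b**2 + 1/3*a**2 + 5/6*a*b + 1/2*b**2 - 1/3*a - 1/2*b.
  reduce S modulo (f_1, f_2, h_3):
  remainder -2/9*a + 1/9*b - 1/9 ≠ 0; add h_4 = -2/9*a + 1/9*b - 1/9 to the basis.

S(h_3,h_4): lcm = a*b. S = 1/2*b**2 - 1/3*a - 5/6*b + 1/3.
  reduce S modulo (f_1, f_2, h_3, h_4):
  remainder 1/2*b**2 - b + 1/2 ≠ 0; add h_5 = 1/2*b**2 - b + 1/2 to the basis.

The other S-polynomials (S(f_2,h_3), S(f_1,h_4), S(f_2,h_4), S(f_1,h_5), S(f_2,h_5), S(h_3,h_5), S(h_4,h_5)) all reduce to 0 modulo the current basis, so we have a Gröbner basis.
Inter-reduce: drop elements whose leading term is divisible by another's, tail-reduce, and make monic.
Reduced Gröbner basis: {b**2 - 2*b + 1, a - 1/2*b + 1/2}.
Label its elements g_1 = b**2 - 2*b + 1, g_2 = a - 1/2*b + 1/2.

Reduce p = 2*a*b - b**2 + a + 1/2*b + 1/2 modulo G:
  leading term a*b: subtract (2*b)·g_2 from 2*a*b - b**2 + a + 1/2*b + 1/2 → a - 1/2*b + 1/2
  leading term a: subtract (1)·g_2 from a - 1/2*b + 1/2 → 0
  normal form = 0.
Since the normal form is 0, p ∈ I.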